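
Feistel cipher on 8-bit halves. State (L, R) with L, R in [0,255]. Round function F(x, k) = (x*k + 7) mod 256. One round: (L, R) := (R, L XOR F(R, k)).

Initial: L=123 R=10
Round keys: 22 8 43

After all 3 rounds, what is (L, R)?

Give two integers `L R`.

Round 1 (k=22): L=10 R=152
Round 2 (k=8): L=152 R=205
Round 3 (k=43): L=205 R=238

Answer: 205 238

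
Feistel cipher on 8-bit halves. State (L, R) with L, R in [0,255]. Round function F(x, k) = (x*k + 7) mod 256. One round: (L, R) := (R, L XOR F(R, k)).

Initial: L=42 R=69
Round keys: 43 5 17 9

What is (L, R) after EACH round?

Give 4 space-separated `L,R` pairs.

Answer: 69,180 180,206 206,1 1,222

Derivation:
Round 1 (k=43): L=69 R=180
Round 2 (k=5): L=180 R=206
Round 3 (k=17): L=206 R=1
Round 4 (k=9): L=1 R=222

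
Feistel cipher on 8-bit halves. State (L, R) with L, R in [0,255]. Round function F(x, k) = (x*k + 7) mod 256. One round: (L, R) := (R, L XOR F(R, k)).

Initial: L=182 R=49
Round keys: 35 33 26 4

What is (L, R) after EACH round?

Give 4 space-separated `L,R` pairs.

Answer: 49,12 12,162 162,119 119,65

Derivation:
Round 1 (k=35): L=49 R=12
Round 2 (k=33): L=12 R=162
Round 3 (k=26): L=162 R=119
Round 4 (k=4): L=119 R=65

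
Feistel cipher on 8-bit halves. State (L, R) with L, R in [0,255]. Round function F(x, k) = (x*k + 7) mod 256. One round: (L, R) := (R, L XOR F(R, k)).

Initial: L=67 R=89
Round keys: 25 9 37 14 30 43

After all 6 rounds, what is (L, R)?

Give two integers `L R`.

Answer: 70 247

Derivation:
Round 1 (k=25): L=89 R=251
Round 2 (k=9): L=251 R=131
Round 3 (k=37): L=131 R=13
Round 4 (k=14): L=13 R=62
Round 5 (k=30): L=62 R=70
Round 6 (k=43): L=70 R=247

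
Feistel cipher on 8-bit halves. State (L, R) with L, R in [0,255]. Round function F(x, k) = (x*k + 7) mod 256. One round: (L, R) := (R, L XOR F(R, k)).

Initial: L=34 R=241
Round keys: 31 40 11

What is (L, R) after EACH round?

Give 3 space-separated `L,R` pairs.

Round 1 (k=31): L=241 R=20
Round 2 (k=40): L=20 R=214
Round 3 (k=11): L=214 R=45

Answer: 241,20 20,214 214,45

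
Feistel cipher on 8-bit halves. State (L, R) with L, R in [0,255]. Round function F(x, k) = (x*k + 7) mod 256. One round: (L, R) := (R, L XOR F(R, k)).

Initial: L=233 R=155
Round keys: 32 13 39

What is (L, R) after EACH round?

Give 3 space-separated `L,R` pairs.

Round 1 (k=32): L=155 R=142
Round 2 (k=13): L=142 R=166
Round 3 (k=39): L=166 R=223

Answer: 155,142 142,166 166,223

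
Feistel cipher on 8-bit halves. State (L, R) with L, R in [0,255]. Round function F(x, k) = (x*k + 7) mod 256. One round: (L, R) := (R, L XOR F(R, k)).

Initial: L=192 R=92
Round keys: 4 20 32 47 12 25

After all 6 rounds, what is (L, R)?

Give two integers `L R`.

Round 1 (k=4): L=92 R=183
Round 2 (k=20): L=183 R=15
Round 3 (k=32): L=15 R=80
Round 4 (k=47): L=80 R=184
Round 5 (k=12): L=184 R=247
Round 6 (k=25): L=247 R=158

Answer: 247 158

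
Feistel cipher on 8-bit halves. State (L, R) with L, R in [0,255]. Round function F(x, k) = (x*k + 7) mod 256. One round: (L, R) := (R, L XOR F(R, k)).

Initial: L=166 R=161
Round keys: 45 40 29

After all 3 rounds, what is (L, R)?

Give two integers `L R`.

Answer: 118 151

Derivation:
Round 1 (k=45): L=161 R=242
Round 2 (k=40): L=242 R=118
Round 3 (k=29): L=118 R=151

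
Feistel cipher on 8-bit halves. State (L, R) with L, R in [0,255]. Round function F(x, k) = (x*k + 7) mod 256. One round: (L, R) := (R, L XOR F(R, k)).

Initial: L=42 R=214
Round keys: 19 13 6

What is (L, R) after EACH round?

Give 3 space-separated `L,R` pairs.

Answer: 214,195 195,56 56,148

Derivation:
Round 1 (k=19): L=214 R=195
Round 2 (k=13): L=195 R=56
Round 3 (k=6): L=56 R=148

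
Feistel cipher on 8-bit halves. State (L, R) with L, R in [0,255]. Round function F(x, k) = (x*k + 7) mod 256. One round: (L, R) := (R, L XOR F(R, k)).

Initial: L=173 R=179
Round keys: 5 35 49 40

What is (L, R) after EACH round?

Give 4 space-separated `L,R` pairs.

Answer: 179,43 43,91 91,89 89,180

Derivation:
Round 1 (k=5): L=179 R=43
Round 2 (k=35): L=43 R=91
Round 3 (k=49): L=91 R=89
Round 4 (k=40): L=89 R=180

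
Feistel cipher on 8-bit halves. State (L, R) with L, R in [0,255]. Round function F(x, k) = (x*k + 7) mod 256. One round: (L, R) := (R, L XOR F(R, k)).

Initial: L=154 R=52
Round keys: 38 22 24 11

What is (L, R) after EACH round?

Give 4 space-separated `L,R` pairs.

Answer: 52,37 37,1 1,58 58,132

Derivation:
Round 1 (k=38): L=52 R=37
Round 2 (k=22): L=37 R=1
Round 3 (k=24): L=1 R=58
Round 4 (k=11): L=58 R=132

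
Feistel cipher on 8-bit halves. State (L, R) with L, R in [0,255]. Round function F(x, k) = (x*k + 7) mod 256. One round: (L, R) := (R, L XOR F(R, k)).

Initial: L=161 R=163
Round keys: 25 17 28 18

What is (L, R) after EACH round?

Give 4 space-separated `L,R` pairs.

Answer: 163,83 83,41 41,208 208,142

Derivation:
Round 1 (k=25): L=163 R=83
Round 2 (k=17): L=83 R=41
Round 3 (k=28): L=41 R=208
Round 4 (k=18): L=208 R=142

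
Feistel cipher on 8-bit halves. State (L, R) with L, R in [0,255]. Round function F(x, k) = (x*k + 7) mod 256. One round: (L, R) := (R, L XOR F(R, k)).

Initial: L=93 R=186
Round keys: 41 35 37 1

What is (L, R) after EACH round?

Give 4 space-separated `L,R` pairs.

Round 1 (k=41): L=186 R=140
Round 2 (k=35): L=140 R=145
Round 3 (k=37): L=145 R=112
Round 4 (k=1): L=112 R=230

Answer: 186,140 140,145 145,112 112,230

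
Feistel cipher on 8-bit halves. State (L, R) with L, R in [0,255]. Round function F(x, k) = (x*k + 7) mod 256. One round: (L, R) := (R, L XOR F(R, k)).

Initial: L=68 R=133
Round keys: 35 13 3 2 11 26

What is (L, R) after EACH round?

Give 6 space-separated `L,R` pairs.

Round 1 (k=35): L=133 R=114
Round 2 (k=13): L=114 R=84
Round 3 (k=3): L=84 R=113
Round 4 (k=2): L=113 R=189
Round 5 (k=11): L=189 R=87
Round 6 (k=26): L=87 R=96

Answer: 133,114 114,84 84,113 113,189 189,87 87,96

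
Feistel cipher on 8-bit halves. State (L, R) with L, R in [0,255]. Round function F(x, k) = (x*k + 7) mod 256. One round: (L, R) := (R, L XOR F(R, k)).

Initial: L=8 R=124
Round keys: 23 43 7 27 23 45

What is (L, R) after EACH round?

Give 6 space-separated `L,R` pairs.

Round 1 (k=23): L=124 R=35
Round 2 (k=43): L=35 R=148
Round 3 (k=7): L=148 R=48
Round 4 (k=27): L=48 R=131
Round 5 (k=23): L=131 R=252
Round 6 (k=45): L=252 R=208

Answer: 124,35 35,148 148,48 48,131 131,252 252,208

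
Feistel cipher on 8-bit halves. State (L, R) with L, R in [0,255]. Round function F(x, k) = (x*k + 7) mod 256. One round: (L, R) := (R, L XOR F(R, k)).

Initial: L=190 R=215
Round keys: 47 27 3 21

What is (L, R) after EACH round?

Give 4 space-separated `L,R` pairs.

Answer: 215,62 62,70 70,231 231,188

Derivation:
Round 1 (k=47): L=215 R=62
Round 2 (k=27): L=62 R=70
Round 3 (k=3): L=70 R=231
Round 4 (k=21): L=231 R=188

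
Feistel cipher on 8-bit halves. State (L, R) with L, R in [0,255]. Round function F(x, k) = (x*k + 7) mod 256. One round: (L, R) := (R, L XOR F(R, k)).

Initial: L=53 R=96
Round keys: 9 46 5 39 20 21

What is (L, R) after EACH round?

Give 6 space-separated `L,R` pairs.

Answer: 96,82 82,163 163,100 100,224 224,227 227,70

Derivation:
Round 1 (k=9): L=96 R=82
Round 2 (k=46): L=82 R=163
Round 3 (k=5): L=163 R=100
Round 4 (k=39): L=100 R=224
Round 5 (k=20): L=224 R=227
Round 6 (k=21): L=227 R=70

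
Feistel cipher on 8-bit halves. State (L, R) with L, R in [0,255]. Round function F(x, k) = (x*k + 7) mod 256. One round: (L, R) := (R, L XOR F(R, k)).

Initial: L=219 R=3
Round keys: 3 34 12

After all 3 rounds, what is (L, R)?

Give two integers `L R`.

Answer: 254 36

Derivation:
Round 1 (k=3): L=3 R=203
Round 2 (k=34): L=203 R=254
Round 3 (k=12): L=254 R=36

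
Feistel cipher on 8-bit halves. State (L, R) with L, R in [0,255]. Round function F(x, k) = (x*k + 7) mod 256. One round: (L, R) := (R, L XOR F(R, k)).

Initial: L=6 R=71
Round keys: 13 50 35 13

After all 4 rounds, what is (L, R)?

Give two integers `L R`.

Round 1 (k=13): L=71 R=164
Round 2 (k=50): L=164 R=72
Round 3 (k=35): L=72 R=123
Round 4 (k=13): L=123 R=14

Answer: 123 14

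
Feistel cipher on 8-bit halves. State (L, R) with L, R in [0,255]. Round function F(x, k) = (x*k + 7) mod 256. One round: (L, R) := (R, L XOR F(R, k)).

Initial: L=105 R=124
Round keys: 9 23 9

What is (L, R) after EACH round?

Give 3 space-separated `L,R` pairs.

Round 1 (k=9): L=124 R=10
Round 2 (k=23): L=10 R=145
Round 3 (k=9): L=145 R=42

Answer: 124,10 10,145 145,42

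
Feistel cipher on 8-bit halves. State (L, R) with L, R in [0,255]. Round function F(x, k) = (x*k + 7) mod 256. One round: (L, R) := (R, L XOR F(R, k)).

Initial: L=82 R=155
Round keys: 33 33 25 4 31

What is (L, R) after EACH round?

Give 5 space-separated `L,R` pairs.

Round 1 (k=33): L=155 R=80
Round 2 (k=33): L=80 R=204
Round 3 (k=25): L=204 R=163
Round 4 (k=4): L=163 R=95
Round 5 (k=31): L=95 R=43

Answer: 155,80 80,204 204,163 163,95 95,43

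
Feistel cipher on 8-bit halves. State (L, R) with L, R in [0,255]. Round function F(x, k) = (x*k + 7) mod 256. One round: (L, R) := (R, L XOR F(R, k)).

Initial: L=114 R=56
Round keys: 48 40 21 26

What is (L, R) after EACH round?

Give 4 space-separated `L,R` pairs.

Round 1 (k=48): L=56 R=245
Round 2 (k=40): L=245 R=119
Round 3 (k=21): L=119 R=63
Round 4 (k=26): L=63 R=26

Answer: 56,245 245,119 119,63 63,26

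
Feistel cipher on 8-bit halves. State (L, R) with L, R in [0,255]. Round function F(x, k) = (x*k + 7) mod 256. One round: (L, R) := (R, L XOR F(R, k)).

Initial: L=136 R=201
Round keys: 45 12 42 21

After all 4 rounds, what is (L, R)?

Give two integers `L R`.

Answer: 231 196

Derivation:
Round 1 (k=45): L=201 R=212
Round 2 (k=12): L=212 R=62
Round 3 (k=42): L=62 R=231
Round 4 (k=21): L=231 R=196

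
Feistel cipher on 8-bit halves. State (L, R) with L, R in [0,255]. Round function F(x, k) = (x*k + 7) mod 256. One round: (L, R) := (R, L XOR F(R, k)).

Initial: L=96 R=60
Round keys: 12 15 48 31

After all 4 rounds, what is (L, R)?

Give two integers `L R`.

Answer: 240 235

Derivation:
Round 1 (k=12): L=60 R=183
Round 2 (k=15): L=183 R=252
Round 3 (k=48): L=252 R=240
Round 4 (k=31): L=240 R=235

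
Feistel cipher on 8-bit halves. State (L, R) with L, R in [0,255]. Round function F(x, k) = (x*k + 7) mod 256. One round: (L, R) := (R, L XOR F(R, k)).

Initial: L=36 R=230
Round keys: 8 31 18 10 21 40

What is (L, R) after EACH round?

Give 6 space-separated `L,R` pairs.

Round 1 (k=8): L=230 R=19
Round 2 (k=31): L=19 R=178
Round 3 (k=18): L=178 R=152
Round 4 (k=10): L=152 R=69
Round 5 (k=21): L=69 R=40
Round 6 (k=40): L=40 R=2

Answer: 230,19 19,178 178,152 152,69 69,40 40,2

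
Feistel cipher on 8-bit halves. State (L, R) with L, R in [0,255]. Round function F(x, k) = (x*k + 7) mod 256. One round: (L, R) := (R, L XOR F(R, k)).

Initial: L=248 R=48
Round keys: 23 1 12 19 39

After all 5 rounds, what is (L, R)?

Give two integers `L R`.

Answer: 33 238

Derivation:
Round 1 (k=23): L=48 R=175
Round 2 (k=1): L=175 R=134
Round 3 (k=12): L=134 R=224
Round 4 (k=19): L=224 R=33
Round 5 (k=39): L=33 R=238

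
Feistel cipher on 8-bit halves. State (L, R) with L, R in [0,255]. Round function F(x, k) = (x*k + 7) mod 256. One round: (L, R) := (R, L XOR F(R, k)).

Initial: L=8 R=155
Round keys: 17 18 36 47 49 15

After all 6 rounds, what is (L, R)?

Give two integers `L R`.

Answer: 156 241

Derivation:
Round 1 (k=17): L=155 R=90
Round 2 (k=18): L=90 R=192
Round 3 (k=36): L=192 R=93
Round 4 (k=47): L=93 R=218
Round 5 (k=49): L=218 R=156
Round 6 (k=15): L=156 R=241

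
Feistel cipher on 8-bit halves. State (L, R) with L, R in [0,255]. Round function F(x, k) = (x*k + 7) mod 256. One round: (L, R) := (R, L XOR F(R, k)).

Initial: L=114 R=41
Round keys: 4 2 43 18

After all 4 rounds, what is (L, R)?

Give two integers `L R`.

Answer: 238 83

Derivation:
Round 1 (k=4): L=41 R=217
Round 2 (k=2): L=217 R=144
Round 3 (k=43): L=144 R=238
Round 4 (k=18): L=238 R=83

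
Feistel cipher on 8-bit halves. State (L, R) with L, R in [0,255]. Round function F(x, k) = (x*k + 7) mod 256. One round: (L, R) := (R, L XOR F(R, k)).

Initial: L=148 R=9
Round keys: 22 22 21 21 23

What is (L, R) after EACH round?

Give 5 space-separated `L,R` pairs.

Answer: 9,89 89,164 164,34 34,117 117,168

Derivation:
Round 1 (k=22): L=9 R=89
Round 2 (k=22): L=89 R=164
Round 3 (k=21): L=164 R=34
Round 4 (k=21): L=34 R=117
Round 5 (k=23): L=117 R=168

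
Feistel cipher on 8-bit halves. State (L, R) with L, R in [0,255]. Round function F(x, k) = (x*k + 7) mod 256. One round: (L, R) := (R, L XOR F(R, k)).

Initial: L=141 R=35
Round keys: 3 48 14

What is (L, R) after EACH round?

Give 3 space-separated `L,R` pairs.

Round 1 (k=3): L=35 R=253
Round 2 (k=48): L=253 R=84
Round 3 (k=14): L=84 R=98

Answer: 35,253 253,84 84,98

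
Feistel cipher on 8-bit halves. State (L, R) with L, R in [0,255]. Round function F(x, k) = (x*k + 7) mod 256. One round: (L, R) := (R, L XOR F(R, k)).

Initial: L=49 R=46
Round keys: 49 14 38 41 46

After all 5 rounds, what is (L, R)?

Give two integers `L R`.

Answer: 9 76

Derivation:
Round 1 (k=49): L=46 R=228
Round 2 (k=14): L=228 R=81
Round 3 (k=38): L=81 R=233
Round 4 (k=41): L=233 R=9
Round 5 (k=46): L=9 R=76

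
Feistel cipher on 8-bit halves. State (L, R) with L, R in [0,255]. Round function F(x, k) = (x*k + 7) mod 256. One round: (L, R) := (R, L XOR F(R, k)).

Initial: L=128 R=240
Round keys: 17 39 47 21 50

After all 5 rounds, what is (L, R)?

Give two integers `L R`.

Answer: 103 253

Derivation:
Round 1 (k=17): L=240 R=119
Round 2 (k=39): L=119 R=216
Round 3 (k=47): L=216 R=216
Round 4 (k=21): L=216 R=103
Round 5 (k=50): L=103 R=253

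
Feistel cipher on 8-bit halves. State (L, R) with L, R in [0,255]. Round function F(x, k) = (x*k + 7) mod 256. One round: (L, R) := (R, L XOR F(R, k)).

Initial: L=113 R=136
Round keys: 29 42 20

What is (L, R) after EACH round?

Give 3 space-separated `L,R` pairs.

Answer: 136,30 30,123 123,189

Derivation:
Round 1 (k=29): L=136 R=30
Round 2 (k=42): L=30 R=123
Round 3 (k=20): L=123 R=189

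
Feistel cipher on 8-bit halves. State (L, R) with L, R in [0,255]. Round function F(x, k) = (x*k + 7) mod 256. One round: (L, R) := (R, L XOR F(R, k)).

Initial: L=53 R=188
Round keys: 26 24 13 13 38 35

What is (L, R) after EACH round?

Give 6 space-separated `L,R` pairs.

Answer: 188,42 42,75 75,252 252,152 152,107 107,48

Derivation:
Round 1 (k=26): L=188 R=42
Round 2 (k=24): L=42 R=75
Round 3 (k=13): L=75 R=252
Round 4 (k=13): L=252 R=152
Round 5 (k=38): L=152 R=107
Round 6 (k=35): L=107 R=48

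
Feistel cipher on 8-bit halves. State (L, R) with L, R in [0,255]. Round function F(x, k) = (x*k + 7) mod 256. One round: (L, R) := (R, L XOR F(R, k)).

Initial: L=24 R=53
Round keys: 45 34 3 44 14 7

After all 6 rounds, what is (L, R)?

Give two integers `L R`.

Answer: 232 238

Derivation:
Round 1 (k=45): L=53 R=64
Round 2 (k=34): L=64 R=178
Round 3 (k=3): L=178 R=93
Round 4 (k=44): L=93 R=177
Round 5 (k=14): L=177 R=232
Round 6 (k=7): L=232 R=238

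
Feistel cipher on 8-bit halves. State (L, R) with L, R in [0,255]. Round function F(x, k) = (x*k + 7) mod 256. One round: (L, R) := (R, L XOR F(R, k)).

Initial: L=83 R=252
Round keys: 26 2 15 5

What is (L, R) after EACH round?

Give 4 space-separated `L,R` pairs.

Answer: 252,204 204,99 99,24 24,28

Derivation:
Round 1 (k=26): L=252 R=204
Round 2 (k=2): L=204 R=99
Round 3 (k=15): L=99 R=24
Round 4 (k=5): L=24 R=28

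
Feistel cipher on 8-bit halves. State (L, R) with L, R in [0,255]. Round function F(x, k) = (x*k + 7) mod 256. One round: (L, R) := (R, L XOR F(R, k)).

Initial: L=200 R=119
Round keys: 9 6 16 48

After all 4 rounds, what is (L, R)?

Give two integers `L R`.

Round 1 (k=9): L=119 R=254
Round 2 (k=6): L=254 R=140
Round 3 (k=16): L=140 R=57
Round 4 (k=48): L=57 R=59

Answer: 57 59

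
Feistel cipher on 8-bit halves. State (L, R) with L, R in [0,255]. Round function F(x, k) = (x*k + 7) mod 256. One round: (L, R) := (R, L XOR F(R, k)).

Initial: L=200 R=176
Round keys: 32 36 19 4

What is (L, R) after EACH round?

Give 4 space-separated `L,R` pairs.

Answer: 176,207 207,147 147,63 63,144

Derivation:
Round 1 (k=32): L=176 R=207
Round 2 (k=36): L=207 R=147
Round 3 (k=19): L=147 R=63
Round 4 (k=4): L=63 R=144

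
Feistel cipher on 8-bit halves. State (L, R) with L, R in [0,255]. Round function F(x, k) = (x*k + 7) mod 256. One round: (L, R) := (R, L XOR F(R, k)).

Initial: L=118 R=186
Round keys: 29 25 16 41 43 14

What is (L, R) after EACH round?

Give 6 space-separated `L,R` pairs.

Round 1 (k=29): L=186 R=111
Round 2 (k=25): L=111 R=100
Round 3 (k=16): L=100 R=40
Round 4 (k=41): L=40 R=11
Round 5 (k=43): L=11 R=200
Round 6 (k=14): L=200 R=252

Answer: 186,111 111,100 100,40 40,11 11,200 200,252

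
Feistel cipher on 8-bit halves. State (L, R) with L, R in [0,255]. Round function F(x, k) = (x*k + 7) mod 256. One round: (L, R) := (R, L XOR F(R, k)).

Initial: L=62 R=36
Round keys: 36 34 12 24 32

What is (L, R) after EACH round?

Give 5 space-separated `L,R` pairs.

Answer: 36,41 41,93 93,74 74,170 170,13

Derivation:
Round 1 (k=36): L=36 R=41
Round 2 (k=34): L=41 R=93
Round 3 (k=12): L=93 R=74
Round 4 (k=24): L=74 R=170
Round 5 (k=32): L=170 R=13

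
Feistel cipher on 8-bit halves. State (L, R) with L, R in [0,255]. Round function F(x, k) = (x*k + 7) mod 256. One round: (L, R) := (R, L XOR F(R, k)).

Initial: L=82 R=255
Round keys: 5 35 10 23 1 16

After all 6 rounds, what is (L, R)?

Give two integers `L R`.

Round 1 (k=5): L=255 R=80
Round 2 (k=35): L=80 R=8
Round 3 (k=10): L=8 R=7
Round 4 (k=23): L=7 R=160
Round 5 (k=1): L=160 R=160
Round 6 (k=16): L=160 R=167

Answer: 160 167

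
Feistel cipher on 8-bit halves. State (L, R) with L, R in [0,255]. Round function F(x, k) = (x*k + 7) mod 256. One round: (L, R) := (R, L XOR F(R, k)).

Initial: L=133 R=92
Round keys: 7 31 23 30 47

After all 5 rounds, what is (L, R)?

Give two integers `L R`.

Answer: 186 185

Derivation:
Round 1 (k=7): L=92 R=14
Round 2 (k=31): L=14 R=229
Round 3 (k=23): L=229 R=148
Round 4 (k=30): L=148 R=186
Round 5 (k=47): L=186 R=185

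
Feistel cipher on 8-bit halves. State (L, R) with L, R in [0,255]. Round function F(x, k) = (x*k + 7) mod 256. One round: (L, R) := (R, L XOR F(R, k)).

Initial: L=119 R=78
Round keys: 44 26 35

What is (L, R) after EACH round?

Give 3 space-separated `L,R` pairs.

Answer: 78,24 24,57 57,202

Derivation:
Round 1 (k=44): L=78 R=24
Round 2 (k=26): L=24 R=57
Round 3 (k=35): L=57 R=202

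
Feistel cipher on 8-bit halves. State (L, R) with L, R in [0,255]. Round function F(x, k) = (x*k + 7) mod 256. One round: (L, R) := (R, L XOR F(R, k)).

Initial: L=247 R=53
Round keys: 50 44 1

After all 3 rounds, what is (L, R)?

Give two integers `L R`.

Round 1 (k=50): L=53 R=150
Round 2 (k=44): L=150 R=250
Round 3 (k=1): L=250 R=151

Answer: 250 151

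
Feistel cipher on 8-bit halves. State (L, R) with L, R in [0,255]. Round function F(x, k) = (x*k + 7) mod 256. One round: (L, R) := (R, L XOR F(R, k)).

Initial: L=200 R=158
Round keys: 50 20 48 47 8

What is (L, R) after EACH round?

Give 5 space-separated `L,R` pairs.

Round 1 (k=50): L=158 R=43
Round 2 (k=20): L=43 R=253
Round 3 (k=48): L=253 R=92
Round 4 (k=47): L=92 R=22
Round 5 (k=8): L=22 R=235

Answer: 158,43 43,253 253,92 92,22 22,235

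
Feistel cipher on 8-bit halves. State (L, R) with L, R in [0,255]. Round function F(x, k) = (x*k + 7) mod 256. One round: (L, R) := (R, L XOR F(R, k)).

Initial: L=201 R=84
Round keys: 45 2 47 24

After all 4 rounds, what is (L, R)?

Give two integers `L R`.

Round 1 (k=45): L=84 R=2
Round 2 (k=2): L=2 R=95
Round 3 (k=47): L=95 R=122
Round 4 (k=24): L=122 R=40

Answer: 122 40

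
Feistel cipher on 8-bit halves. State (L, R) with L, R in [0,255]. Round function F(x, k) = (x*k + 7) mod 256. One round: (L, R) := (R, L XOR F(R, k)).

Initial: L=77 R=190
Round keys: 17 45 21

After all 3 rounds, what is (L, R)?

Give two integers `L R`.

Round 1 (k=17): L=190 R=232
Round 2 (k=45): L=232 R=113
Round 3 (k=21): L=113 R=164

Answer: 113 164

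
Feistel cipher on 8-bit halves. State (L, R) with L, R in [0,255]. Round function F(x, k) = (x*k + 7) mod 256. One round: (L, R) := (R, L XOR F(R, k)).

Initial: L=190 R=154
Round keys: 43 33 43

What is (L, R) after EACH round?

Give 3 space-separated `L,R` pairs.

Answer: 154,91 91,88 88,148

Derivation:
Round 1 (k=43): L=154 R=91
Round 2 (k=33): L=91 R=88
Round 3 (k=43): L=88 R=148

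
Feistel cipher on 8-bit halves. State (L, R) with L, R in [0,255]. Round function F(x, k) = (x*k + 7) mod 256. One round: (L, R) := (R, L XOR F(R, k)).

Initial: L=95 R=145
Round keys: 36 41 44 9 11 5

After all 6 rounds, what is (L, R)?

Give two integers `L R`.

Round 1 (k=36): L=145 R=52
Round 2 (k=41): L=52 R=202
Round 3 (k=44): L=202 R=139
Round 4 (k=9): L=139 R=32
Round 5 (k=11): L=32 R=236
Round 6 (k=5): L=236 R=131

Answer: 236 131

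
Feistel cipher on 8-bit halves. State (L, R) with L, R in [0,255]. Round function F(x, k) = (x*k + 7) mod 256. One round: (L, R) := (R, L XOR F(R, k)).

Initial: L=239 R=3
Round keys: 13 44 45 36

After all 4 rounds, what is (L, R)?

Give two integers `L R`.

Round 1 (k=13): L=3 R=193
Round 2 (k=44): L=193 R=48
Round 3 (k=45): L=48 R=182
Round 4 (k=36): L=182 R=175

Answer: 182 175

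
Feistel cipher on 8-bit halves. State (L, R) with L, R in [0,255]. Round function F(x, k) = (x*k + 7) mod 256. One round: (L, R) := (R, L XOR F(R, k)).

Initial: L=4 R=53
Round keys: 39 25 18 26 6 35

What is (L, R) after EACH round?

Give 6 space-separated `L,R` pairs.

Round 1 (k=39): L=53 R=30
Round 2 (k=25): L=30 R=192
Round 3 (k=18): L=192 R=153
Round 4 (k=26): L=153 R=81
Round 5 (k=6): L=81 R=116
Round 6 (k=35): L=116 R=178

Answer: 53,30 30,192 192,153 153,81 81,116 116,178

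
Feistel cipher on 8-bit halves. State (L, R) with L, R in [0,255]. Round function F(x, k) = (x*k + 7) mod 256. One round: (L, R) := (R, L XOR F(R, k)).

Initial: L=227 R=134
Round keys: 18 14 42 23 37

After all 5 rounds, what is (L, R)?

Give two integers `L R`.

Round 1 (k=18): L=134 R=144
Round 2 (k=14): L=144 R=97
Round 3 (k=42): L=97 R=97
Round 4 (k=23): L=97 R=223
Round 5 (k=37): L=223 R=35

Answer: 223 35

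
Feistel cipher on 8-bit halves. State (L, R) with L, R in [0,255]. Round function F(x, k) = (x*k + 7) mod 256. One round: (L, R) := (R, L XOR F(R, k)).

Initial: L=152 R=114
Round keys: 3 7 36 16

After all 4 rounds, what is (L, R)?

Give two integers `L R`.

Round 1 (k=3): L=114 R=197
Round 2 (k=7): L=197 R=24
Round 3 (k=36): L=24 R=162
Round 4 (k=16): L=162 R=63

Answer: 162 63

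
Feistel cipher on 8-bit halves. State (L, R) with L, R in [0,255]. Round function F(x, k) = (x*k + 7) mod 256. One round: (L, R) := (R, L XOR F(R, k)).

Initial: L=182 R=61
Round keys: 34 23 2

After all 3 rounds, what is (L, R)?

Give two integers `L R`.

Answer: 165 198

Derivation:
Round 1 (k=34): L=61 R=151
Round 2 (k=23): L=151 R=165
Round 3 (k=2): L=165 R=198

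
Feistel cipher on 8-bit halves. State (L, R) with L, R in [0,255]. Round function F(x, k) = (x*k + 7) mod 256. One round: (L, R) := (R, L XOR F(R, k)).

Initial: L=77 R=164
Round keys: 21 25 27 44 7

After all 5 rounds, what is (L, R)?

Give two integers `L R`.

Answer: 126 213

Derivation:
Round 1 (k=21): L=164 R=54
Round 2 (k=25): L=54 R=233
Round 3 (k=27): L=233 R=172
Round 4 (k=44): L=172 R=126
Round 5 (k=7): L=126 R=213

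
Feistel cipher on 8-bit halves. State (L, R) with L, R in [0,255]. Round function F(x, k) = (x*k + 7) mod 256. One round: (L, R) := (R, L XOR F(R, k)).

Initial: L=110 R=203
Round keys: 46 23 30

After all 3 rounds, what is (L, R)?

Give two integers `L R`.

Round 1 (k=46): L=203 R=239
Round 2 (k=23): L=239 R=75
Round 3 (k=30): L=75 R=62

Answer: 75 62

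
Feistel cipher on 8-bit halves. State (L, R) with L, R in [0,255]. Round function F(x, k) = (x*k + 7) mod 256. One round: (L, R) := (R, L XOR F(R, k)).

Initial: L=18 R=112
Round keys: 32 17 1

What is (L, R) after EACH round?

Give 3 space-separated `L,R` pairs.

Round 1 (k=32): L=112 R=21
Round 2 (k=17): L=21 R=28
Round 3 (k=1): L=28 R=54

Answer: 112,21 21,28 28,54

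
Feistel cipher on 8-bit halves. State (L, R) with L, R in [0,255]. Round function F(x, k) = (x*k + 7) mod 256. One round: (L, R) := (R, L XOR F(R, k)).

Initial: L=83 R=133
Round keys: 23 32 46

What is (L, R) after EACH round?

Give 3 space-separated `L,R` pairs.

Answer: 133,169 169,162 162,138

Derivation:
Round 1 (k=23): L=133 R=169
Round 2 (k=32): L=169 R=162
Round 3 (k=46): L=162 R=138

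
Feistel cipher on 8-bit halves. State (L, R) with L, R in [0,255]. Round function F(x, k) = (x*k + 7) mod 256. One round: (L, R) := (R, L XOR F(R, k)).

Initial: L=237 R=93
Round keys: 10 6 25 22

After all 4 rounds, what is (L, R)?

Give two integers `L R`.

Answer: 189 135

Derivation:
Round 1 (k=10): L=93 R=68
Round 2 (k=6): L=68 R=194
Round 3 (k=25): L=194 R=189
Round 4 (k=22): L=189 R=135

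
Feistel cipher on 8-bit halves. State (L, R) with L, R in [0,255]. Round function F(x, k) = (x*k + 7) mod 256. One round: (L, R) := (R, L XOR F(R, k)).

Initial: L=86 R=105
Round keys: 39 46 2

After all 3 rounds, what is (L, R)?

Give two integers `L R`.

Answer: 14 115

Derivation:
Round 1 (k=39): L=105 R=80
Round 2 (k=46): L=80 R=14
Round 3 (k=2): L=14 R=115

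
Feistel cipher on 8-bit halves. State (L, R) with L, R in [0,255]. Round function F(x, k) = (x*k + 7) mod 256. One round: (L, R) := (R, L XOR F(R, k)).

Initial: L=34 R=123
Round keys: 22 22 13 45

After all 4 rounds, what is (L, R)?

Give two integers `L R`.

Answer: 186 219

Derivation:
Round 1 (k=22): L=123 R=187
Round 2 (k=22): L=187 R=98
Round 3 (k=13): L=98 R=186
Round 4 (k=45): L=186 R=219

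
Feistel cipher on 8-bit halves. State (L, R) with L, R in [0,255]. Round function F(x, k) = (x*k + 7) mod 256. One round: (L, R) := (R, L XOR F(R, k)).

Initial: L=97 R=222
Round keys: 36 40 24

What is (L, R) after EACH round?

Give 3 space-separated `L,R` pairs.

Round 1 (k=36): L=222 R=94
Round 2 (k=40): L=94 R=105
Round 3 (k=24): L=105 R=129

Answer: 222,94 94,105 105,129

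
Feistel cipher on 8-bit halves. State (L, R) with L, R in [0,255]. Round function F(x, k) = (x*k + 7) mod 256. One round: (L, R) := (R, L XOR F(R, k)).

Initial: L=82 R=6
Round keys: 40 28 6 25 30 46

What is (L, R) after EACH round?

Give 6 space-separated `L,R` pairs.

Round 1 (k=40): L=6 R=165
Round 2 (k=28): L=165 R=21
Round 3 (k=6): L=21 R=32
Round 4 (k=25): L=32 R=50
Round 5 (k=30): L=50 R=195
Round 6 (k=46): L=195 R=35

Answer: 6,165 165,21 21,32 32,50 50,195 195,35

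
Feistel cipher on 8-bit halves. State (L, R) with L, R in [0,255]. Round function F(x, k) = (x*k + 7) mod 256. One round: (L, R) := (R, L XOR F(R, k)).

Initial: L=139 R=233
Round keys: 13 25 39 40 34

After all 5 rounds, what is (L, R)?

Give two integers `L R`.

Answer: 112 64

Derivation:
Round 1 (k=13): L=233 R=87
Round 2 (k=25): L=87 R=111
Round 3 (k=39): L=111 R=167
Round 4 (k=40): L=167 R=112
Round 5 (k=34): L=112 R=64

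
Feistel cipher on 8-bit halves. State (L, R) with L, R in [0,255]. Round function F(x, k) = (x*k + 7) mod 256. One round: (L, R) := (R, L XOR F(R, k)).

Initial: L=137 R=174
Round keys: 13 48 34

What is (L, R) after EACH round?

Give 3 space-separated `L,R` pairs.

Answer: 174,84 84,105 105,173

Derivation:
Round 1 (k=13): L=174 R=84
Round 2 (k=48): L=84 R=105
Round 3 (k=34): L=105 R=173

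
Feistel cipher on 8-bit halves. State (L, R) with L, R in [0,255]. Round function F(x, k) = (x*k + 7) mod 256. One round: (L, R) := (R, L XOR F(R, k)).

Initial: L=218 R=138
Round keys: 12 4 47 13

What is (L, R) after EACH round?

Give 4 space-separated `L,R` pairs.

Round 1 (k=12): L=138 R=165
Round 2 (k=4): L=165 R=17
Round 3 (k=47): L=17 R=131
Round 4 (k=13): L=131 R=191

Answer: 138,165 165,17 17,131 131,191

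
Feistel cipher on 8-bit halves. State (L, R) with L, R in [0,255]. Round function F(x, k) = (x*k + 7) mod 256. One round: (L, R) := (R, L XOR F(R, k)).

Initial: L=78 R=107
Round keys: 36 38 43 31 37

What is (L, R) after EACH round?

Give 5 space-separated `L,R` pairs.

Round 1 (k=36): L=107 R=93
Round 2 (k=38): L=93 R=190
Round 3 (k=43): L=190 R=172
Round 4 (k=31): L=172 R=101
Round 5 (k=37): L=101 R=12

Answer: 107,93 93,190 190,172 172,101 101,12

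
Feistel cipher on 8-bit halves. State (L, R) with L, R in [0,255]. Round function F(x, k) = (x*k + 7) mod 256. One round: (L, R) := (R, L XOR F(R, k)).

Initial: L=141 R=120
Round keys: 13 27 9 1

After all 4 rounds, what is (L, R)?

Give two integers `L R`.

Round 1 (k=13): L=120 R=146
Round 2 (k=27): L=146 R=21
Round 3 (k=9): L=21 R=86
Round 4 (k=1): L=86 R=72

Answer: 86 72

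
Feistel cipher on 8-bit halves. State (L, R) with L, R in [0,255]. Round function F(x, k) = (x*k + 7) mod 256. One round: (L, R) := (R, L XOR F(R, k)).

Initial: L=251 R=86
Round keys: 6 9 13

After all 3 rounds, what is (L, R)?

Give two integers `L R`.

Round 1 (k=6): L=86 R=240
Round 2 (k=9): L=240 R=33
Round 3 (k=13): L=33 R=68

Answer: 33 68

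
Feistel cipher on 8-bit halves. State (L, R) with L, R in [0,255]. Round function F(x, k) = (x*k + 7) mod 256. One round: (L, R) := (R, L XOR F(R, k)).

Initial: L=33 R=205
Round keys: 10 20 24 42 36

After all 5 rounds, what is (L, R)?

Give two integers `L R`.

Round 1 (k=10): L=205 R=40
Round 2 (k=20): L=40 R=234
Round 3 (k=24): L=234 R=223
Round 4 (k=42): L=223 R=119
Round 5 (k=36): L=119 R=28

Answer: 119 28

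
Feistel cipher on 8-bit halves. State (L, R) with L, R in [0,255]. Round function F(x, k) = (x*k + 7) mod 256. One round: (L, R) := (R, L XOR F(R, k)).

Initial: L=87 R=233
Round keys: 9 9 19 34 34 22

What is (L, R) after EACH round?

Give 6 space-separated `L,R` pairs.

Round 1 (k=9): L=233 R=111
Round 2 (k=9): L=111 R=7
Round 3 (k=19): L=7 R=227
Round 4 (k=34): L=227 R=42
Round 5 (k=34): L=42 R=120
Round 6 (k=22): L=120 R=125

Answer: 233,111 111,7 7,227 227,42 42,120 120,125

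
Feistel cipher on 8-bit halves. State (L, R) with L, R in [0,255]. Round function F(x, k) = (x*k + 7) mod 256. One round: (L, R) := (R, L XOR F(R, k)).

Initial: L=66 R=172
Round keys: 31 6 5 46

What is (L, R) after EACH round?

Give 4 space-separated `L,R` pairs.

Round 1 (k=31): L=172 R=153
Round 2 (k=6): L=153 R=49
Round 3 (k=5): L=49 R=101
Round 4 (k=46): L=101 R=28

Answer: 172,153 153,49 49,101 101,28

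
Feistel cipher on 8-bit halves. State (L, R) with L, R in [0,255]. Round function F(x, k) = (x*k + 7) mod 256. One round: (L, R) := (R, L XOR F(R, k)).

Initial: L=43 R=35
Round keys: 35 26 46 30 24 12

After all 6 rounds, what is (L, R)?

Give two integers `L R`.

Answer: 63 154

Derivation:
Round 1 (k=35): L=35 R=251
Round 2 (k=26): L=251 R=166
Round 3 (k=46): L=166 R=32
Round 4 (k=30): L=32 R=97
Round 5 (k=24): L=97 R=63
Round 6 (k=12): L=63 R=154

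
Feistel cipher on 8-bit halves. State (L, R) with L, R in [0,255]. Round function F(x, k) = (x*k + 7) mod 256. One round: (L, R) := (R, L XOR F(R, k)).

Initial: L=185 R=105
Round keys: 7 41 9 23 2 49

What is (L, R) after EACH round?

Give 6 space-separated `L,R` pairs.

Round 1 (k=7): L=105 R=95
Round 2 (k=41): L=95 R=87
Round 3 (k=9): L=87 R=73
Round 4 (k=23): L=73 R=193
Round 5 (k=2): L=193 R=192
Round 6 (k=49): L=192 R=6

Answer: 105,95 95,87 87,73 73,193 193,192 192,6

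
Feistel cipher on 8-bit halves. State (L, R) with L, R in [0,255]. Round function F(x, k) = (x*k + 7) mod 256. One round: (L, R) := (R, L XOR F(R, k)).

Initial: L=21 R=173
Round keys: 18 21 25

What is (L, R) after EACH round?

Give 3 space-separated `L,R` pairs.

Round 1 (k=18): L=173 R=36
Round 2 (k=21): L=36 R=86
Round 3 (k=25): L=86 R=73

Answer: 173,36 36,86 86,73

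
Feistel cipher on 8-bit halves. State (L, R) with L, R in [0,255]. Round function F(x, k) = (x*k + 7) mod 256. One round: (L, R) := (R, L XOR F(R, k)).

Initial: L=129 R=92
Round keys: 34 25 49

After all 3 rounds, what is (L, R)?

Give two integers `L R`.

Answer: 201 62

Derivation:
Round 1 (k=34): L=92 R=190
Round 2 (k=25): L=190 R=201
Round 3 (k=49): L=201 R=62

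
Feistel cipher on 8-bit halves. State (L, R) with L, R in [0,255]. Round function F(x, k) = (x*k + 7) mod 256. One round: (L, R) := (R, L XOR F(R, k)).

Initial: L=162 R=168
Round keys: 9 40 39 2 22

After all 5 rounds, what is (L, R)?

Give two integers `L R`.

Answer: 214 94

Derivation:
Round 1 (k=9): L=168 R=77
Round 2 (k=40): L=77 R=167
Round 3 (k=39): L=167 R=53
Round 4 (k=2): L=53 R=214
Round 5 (k=22): L=214 R=94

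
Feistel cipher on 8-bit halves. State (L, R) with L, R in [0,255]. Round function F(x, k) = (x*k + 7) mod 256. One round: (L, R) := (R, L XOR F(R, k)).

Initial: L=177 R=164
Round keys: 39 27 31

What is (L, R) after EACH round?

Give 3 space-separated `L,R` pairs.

Answer: 164,178 178,105 105,12

Derivation:
Round 1 (k=39): L=164 R=178
Round 2 (k=27): L=178 R=105
Round 3 (k=31): L=105 R=12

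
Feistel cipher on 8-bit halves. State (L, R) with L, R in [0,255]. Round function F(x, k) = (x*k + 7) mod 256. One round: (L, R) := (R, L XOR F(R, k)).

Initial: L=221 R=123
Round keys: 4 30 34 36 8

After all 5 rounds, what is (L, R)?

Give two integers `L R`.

Answer: 91 214

Derivation:
Round 1 (k=4): L=123 R=46
Round 2 (k=30): L=46 R=16
Round 3 (k=34): L=16 R=9
Round 4 (k=36): L=9 R=91
Round 5 (k=8): L=91 R=214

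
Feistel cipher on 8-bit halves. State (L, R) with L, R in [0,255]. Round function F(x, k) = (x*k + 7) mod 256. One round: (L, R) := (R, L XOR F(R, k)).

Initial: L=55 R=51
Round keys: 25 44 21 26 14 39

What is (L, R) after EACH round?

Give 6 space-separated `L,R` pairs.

Answer: 51,53 53,16 16,98 98,235 235,131 131,23

Derivation:
Round 1 (k=25): L=51 R=53
Round 2 (k=44): L=53 R=16
Round 3 (k=21): L=16 R=98
Round 4 (k=26): L=98 R=235
Round 5 (k=14): L=235 R=131
Round 6 (k=39): L=131 R=23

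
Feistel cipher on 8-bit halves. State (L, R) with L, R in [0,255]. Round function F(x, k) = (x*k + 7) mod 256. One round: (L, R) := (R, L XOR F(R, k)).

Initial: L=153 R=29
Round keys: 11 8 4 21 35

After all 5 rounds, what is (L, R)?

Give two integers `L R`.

Answer: 117 86

Derivation:
Round 1 (k=11): L=29 R=223
Round 2 (k=8): L=223 R=226
Round 3 (k=4): L=226 R=80
Round 4 (k=21): L=80 R=117
Round 5 (k=35): L=117 R=86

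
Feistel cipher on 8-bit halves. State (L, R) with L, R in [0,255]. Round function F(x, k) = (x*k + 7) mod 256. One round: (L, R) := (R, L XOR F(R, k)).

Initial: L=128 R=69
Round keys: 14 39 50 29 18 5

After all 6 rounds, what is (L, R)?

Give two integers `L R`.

Round 1 (k=14): L=69 R=77
Round 2 (k=39): L=77 R=135
Round 3 (k=50): L=135 R=40
Round 4 (k=29): L=40 R=8
Round 5 (k=18): L=8 R=191
Round 6 (k=5): L=191 R=202

Answer: 191 202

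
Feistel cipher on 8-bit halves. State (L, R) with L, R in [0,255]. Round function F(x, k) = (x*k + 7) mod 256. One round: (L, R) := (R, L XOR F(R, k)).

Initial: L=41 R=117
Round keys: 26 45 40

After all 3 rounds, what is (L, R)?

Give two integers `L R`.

Answer: 178 23

Derivation:
Round 1 (k=26): L=117 R=192
Round 2 (k=45): L=192 R=178
Round 3 (k=40): L=178 R=23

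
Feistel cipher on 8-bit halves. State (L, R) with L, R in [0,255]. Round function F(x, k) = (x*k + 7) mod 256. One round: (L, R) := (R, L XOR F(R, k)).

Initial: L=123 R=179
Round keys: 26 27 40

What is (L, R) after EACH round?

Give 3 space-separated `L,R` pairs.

Answer: 179,78 78,242 242,153

Derivation:
Round 1 (k=26): L=179 R=78
Round 2 (k=27): L=78 R=242
Round 3 (k=40): L=242 R=153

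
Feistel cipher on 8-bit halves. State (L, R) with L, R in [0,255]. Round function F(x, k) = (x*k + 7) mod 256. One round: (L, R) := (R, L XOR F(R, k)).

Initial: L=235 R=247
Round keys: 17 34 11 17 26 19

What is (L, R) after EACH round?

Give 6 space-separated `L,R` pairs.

Answer: 247,133 133,70 70,140 140,21 21,165 165,83

Derivation:
Round 1 (k=17): L=247 R=133
Round 2 (k=34): L=133 R=70
Round 3 (k=11): L=70 R=140
Round 4 (k=17): L=140 R=21
Round 5 (k=26): L=21 R=165
Round 6 (k=19): L=165 R=83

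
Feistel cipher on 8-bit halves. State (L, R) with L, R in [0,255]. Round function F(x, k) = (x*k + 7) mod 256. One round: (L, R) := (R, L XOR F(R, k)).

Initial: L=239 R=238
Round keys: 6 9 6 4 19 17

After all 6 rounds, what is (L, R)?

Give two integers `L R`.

Answer: 16 41

Derivation:
Round 1 (k=6): L=238 R=116
Round 2 (k=9): L=116 R=245
Round 3 (k=6): L=245 R=177
Round 4 (k=4): L=177 R=62
Round 5 (k=19): L=62 R=16
Round 6 (k=17): L=16 R=41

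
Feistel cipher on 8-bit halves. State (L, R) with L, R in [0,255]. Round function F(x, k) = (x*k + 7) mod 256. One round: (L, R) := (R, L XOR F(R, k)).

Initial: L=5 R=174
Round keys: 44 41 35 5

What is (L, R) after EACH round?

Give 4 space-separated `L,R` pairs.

Round 1 (k=44): L=174 R=234
Round 2 (k=41): L=234 R=47
Round 3 (k=35): L=47 R=158
Round 4 (k=5): L=158 R=50

Answer: 174,234 234,47 47,158 158,50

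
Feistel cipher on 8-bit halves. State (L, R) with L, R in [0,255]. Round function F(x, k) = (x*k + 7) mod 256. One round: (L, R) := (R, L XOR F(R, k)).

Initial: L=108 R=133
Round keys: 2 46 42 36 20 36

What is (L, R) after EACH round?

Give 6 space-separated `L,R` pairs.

Round 1 (k=2): L=133 R=125
Round 2 (k=46): L=125 R=248
Round 3 (k=42): L=248 R=202
Round 4 (k=36): L=202 R=151
Round 5 (k=20): L=151 R=25
Round 6 (k=36): L=25 R=28

Answer: 133,125 125,248 248,202 202,151 151,25 25,28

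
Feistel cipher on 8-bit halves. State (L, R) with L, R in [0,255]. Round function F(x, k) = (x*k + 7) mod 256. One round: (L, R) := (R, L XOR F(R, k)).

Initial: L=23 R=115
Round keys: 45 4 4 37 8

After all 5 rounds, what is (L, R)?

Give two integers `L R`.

Answer: 149 225

Derivation:
Round 1 (k=45): L=115 R=41
Round 2 (k=4): L=41 R=216
Round 3 (k=4): L=216 R=78
Round 4 (k=37): L=78 R=149
Round 5 (k=8): L=149 R=225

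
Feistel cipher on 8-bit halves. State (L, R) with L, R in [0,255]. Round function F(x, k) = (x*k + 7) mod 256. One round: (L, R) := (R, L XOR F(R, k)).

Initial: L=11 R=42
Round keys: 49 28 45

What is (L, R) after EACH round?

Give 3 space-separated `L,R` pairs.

Round 1 (k=49): L=42 R=26
Round 2 (k=28): L=26 R=245
Round 3 (k=45): L=245 R=2

Answer: 42,26 26,245 245,2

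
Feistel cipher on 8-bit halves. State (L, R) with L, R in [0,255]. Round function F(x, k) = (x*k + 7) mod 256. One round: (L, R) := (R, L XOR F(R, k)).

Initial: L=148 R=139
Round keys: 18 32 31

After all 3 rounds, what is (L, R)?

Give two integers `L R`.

Answer: 172 130

Derivation:
Round 1 (k=18): L=139 R=89
Round 2 (k=32): L=89 R=172
Round 3 (k=31): L=172 R=130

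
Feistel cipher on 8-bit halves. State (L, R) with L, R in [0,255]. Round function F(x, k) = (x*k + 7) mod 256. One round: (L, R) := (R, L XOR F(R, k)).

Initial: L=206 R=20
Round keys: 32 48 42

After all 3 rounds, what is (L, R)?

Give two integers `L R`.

Round 1 (k=32): L=20 R=73
Round 2 (k=48): L=73 R=163
Round 3 (k=42): L=163 R=140

Answer: 163 140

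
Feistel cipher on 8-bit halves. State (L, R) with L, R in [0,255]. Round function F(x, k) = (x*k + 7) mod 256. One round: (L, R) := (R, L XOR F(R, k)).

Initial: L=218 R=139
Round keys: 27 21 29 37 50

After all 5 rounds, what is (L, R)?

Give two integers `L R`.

Round 1 (k=27): L=139 R=106
Round 2 (k=21): L=106 R=50
Round 3 (k=29): L=50 R=219
Round 4 (k=37): L=219 R=156
Round 5 (k=50): L=156 R=164

Answer: 156 164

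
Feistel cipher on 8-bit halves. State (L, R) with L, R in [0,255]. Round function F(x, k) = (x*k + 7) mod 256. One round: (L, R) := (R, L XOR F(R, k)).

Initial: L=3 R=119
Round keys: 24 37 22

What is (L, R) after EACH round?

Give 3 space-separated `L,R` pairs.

Answer: 119,44 44,20 20,147

Derivation:
Round 1 (k=24): L=119 R=44
Round 2 (k=37): L=44 R=20
Round 3 (k=22): L=20 R=147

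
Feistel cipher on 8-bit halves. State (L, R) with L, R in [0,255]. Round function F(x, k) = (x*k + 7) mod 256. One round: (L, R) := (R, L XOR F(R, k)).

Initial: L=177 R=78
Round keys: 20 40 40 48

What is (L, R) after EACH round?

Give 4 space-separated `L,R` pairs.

Round 1 (k=20): L=78 R=174
Round 2 (k=40): L=174 R=121
Round 3 (k=40): L=121 R=65
Round 4 (k=48): L=65 R=78

Answer: 78,174 174,121 121,65 65,78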